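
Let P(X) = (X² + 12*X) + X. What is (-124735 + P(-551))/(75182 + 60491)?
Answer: 171703/135673 ≈ 1.2656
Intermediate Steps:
P(X) = X² + 13*X
(-124735 + P(-551))/(75182 + 60491) = (-124735 - 551*(13 - 551))/(75182 + 60491) = (-124735 - 551*(-538))/135673 = (-124735 + 296438)*(1/135673) = 171703*(1/135673) = 171703/135673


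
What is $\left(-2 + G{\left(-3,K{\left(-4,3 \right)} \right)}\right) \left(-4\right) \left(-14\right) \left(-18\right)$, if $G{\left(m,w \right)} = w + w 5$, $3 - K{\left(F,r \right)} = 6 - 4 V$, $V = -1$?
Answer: $44352$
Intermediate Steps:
$K{\left(F,r \right)} = -7$ ($K{\left(F,r \right)} = 3 - \left(6 - -4\right) = 3 - \left(6 + 4\right) = 3 - 10 = -7$)
$G{\left(m,w \right)} = 6 w$ ($G{\left(m,w \right)} = w + 5 w = 6 w$)
$\left(-2 + G{\left(-3,K{\left(-4,3 \right)} \right)}\right) \left(-4\right) \left(-14\right) \left(-18\right) = \left(-2 + 6 \left(-7\right)\right) \left(-4\right) \left(-14\right) \left(-18\right) = \left(-2 - 42\right) \left(-4\right) \left(-14\right) \left(-18\right) = \left(-44\right) \left(-4\right) \left(-14\right) \left(-18\right) = 176 \left(-14\right) \left(-18\right) = \left(-2464\right) \left(-18\right) = 44352$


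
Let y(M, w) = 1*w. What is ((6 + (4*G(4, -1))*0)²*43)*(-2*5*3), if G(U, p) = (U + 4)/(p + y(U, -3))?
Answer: -46440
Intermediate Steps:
y(M, w) = w
G(U, p) = (4 + U)/(-3 + p) (G(U, p) = (U + 4)/(p - 3) = (4 + U)/(-3 + p))
((6 + (4*G(4, -1))*0)²*43)*(-2*5*3) = ((6 + (4*((4 + 4)/(-3 - 1)))*0)²*43)*(-2*5*3) = ((6 + (4*(8/(-4)))*0)²*43)*(-10*3) = ((6 + (4*(-¼*8))*0)²*43)*(-30) = ((6 + (4*(-2))*0)²*43)*(-30) = ((6 - 8*0)²*43)*(-30) = ((6 + 0)²*43)*(-30) = (6²*43)*(-30) = (36*43)*(-30) = 1548*(-30) = -46440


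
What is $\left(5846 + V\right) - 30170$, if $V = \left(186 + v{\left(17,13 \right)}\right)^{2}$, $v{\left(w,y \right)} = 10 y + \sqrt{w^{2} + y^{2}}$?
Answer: $75990 + 632 \sqrt{458} \approx 89515.0$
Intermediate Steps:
$v{\left(w,y \right)} = \sqrt{w^{2} + y^{2}} + 10 y$
$V = \left(316 + \sqrt{458}\right)^{2}$ ($V = \left(186 + \left(\sqrt{17^{2} + 13^{2}} + 10 \cdot 13\right)\right)^{2} = \left(186 + \left(\sqrt{289 + 169} + 130\right)\right)^{2} = \left(186 + \left(\sqrt{458} + 130\right)\right)^{2} = \left(186 + \left(130 + \sqrt{458}\right)\right)^{2} = \left(316 + \sqrt{458}\right)^{2} \approx 1.1384 \cdot 10^{5}$)
$\left(5846 + V\right) - 30170 = \left(5846 + \left(316 + \sqrt{458}\right)^{2}\right) - 30170 = -24324 + \left(316 + \sqrt{458}\right)^{2}$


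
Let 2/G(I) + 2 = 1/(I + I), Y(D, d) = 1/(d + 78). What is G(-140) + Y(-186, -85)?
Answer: -4481/3927 ≈ -1.1411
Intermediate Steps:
Y(D, d) = 1/(78 + d)
G(I) = 2/(-2 + 1/(2*I)) (G(I) = 2/(-2 + 1/(I + I)) = 2/(-2 + 1/(2*I)))
G(-140) + Y(-186, -85) = -4*(-140)/(-1 + 4*(-140)) + 1/(78 - 85) = -4*(-140)/(-1 - 560) + 1/(-7) = -4*(-140)/(-561) - ⅐ = -4*(-140)*(-1/561) - ⅐ = -560/561 - ⅐ = -4481/3927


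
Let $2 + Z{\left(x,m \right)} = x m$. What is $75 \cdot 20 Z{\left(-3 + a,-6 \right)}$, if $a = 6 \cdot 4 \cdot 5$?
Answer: $-1056000$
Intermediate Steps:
$a = 120$ ($a = 24 \cdot 5 = 120$)
$Z{\left(x,m \right)} = -2 + m x$ ($Z{\left(x,m \right)} = -2 + x m = -2 + m x$)
$75 \cdot 20 Z{\left(-3 + a,-6 \right)} = 75 \cdot 20 \left(-2 - 6 \left(-3 + 120\right)\right) = 1500 \left(-2 - 702\right) = 1500 \left(-704\right) = -1056000$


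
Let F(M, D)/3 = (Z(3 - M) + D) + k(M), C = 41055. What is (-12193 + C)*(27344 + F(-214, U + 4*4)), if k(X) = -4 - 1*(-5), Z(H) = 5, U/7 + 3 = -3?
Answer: 787470808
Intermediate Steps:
U = -42 (U = -21 + 7*(-3) = -21 - 21 = -42)
k(X) = 1 (k(X) = -4 + 5 = 1)
F(M, D) = 18 + 3*D (F(M, D) = 3*((5 + D) + 1) = 3*(6 + D) = 18 + 3*D)
(-12193 + C)*(27344 + F(-214, U + 4*4)) = (-12193 + 41055)*(27344 + (18 + 3*(-42 + 4*4))) = 28862*(27344 + (18 + 3*(-42 + 16))) = 28862*(27344 + (18 + 3*(-26))) = 28862*(27344 + (18 - 78)) = 28862*(27344 - 60) = 28862*27284 = 787470808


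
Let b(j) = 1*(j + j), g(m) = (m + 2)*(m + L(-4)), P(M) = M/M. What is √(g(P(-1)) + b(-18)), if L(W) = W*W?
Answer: √15 ≈ 3.8730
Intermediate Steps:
P(M) = 1
L(W) = W²
g(m) = (2 + m)*(16 + m) (g(m) = (m + 2)*(m + (-4)²) = (2 + m)*(m + 16) = (2 + m)*(16 + m))
b(j) = 2*j (b(j) = 1*(2*j) = 2*j)
√(g(P(-1)) + b(-18)) = √((32 + 1² + 18*1) + 2*(-18)) = √((32 + 1 + 18) - 36) = √(51 - 36) = √15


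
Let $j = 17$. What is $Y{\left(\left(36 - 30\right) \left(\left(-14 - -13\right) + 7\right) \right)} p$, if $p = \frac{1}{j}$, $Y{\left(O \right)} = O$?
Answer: $\frac{36}{17} \approx 2.1176$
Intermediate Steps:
$p = \frac{1}{17} \approx 0.058824$
$Y{\left(\left(36 - 30\right) \left(\left(-14 - -13\right) + 7\right) \right)} p = \left(36 - 30\right) \left(\left(-14 - -13\right) + 7\right) \frac{1}{17} = 6 \left(\left(-14 + 13\right) + 7\right) \frac{1}{17} = 6 \left(-1 + 7\right) \frac{1}{17} = 6 \cdot 6 \cdot \frac{1}{17} = 36 \cdot \frac{1}{17} = \frac{36}{17}$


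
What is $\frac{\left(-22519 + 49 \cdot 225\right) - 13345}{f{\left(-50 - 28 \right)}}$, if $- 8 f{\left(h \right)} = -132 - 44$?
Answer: $- \frac{24839}{22} \approx -1129.0$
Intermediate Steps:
$f{\left(h \right)} = 22$ ($f{\left(h \right)} = - \frac{-132 - 44}{8} = \left(- \frac{1}{8}\right) \left(-176\right) = 22$)
$\frac{\left(-22519 + 49 \cdot 225\right) - 13345}{f{\left(-50 - 28 \right)}} = \frac{\left(-22519 + 49 \cdot 225\right) - 13345}{22} = \left(\left(-22519 + 11025\right) - 13345\right) \frac{1}{22} = \left(-11494 - 13345\right) \frac{1}{22} = \left(-24839\right) \frac{1}{22} = - \frac{24839}{22}$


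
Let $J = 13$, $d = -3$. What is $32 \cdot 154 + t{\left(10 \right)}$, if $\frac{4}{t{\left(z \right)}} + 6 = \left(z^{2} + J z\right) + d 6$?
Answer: $\frac{507586}{103} \approx 4928.0$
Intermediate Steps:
$t{\left(z \right)} = \frac{4}{-24 + z^{2} + 13 z}$ ($t{\left(z \right)} = \frac{4}{-6 - \left(18 - z^{2} - 13 z\right)} = \frac{4}{-6 + \left(-18 + z^{2} + 13 z\right)} = \frac{4}{-24 + z^{2} + 13 z}$)
$32 \cdot 154 + t{\left(10 \right)} = 32 \cdot 154 + \frac{4}{-24 + 10^{2} + 13 \cdot 10} = 4928 + \frac{4}{-24 + 100 + 130} = 4928 + \frac{4}{206} = 4928 + 4 \cdot \frac{1}{206} = 4928 + \frac{2}{103} = \frac{507586}{103}$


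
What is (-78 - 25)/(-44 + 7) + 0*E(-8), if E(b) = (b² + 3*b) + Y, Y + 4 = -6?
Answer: 103/37 ≈ 2.7838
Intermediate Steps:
Y = -10 (Y = -4 - 6 = -10)
E(b) = -10 + b² + 3*b (E(b) = (b² + 3*b) - 10 = -10 + b² + 3*b)
(-78 - 25)/(-44 + 7) + 0*E(-8) = (-78 - 25)/(-44 + 7) + 0*(-10 + (-8)² + 3*(-8)) = -103/(-37) + 0*(-10 + 64 - 24) = -103*(-1/37) + 0*30 = 103/37 + 0 = 103/37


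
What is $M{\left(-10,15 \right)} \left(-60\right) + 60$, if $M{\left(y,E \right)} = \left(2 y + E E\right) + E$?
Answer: $-13140$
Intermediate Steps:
$M{\left(y,E \right)} = E + E^{2} + 2 y$ ($M{\left(y,E \right)} = \left(2 y + E^{2}\right) + E = \left(E^{2} + 2 y\right) + E = E + E^{2} + 2 y$)
$M{\left(-10,15 \right)} \left(-60\right) + 60 = \left(15 + 15^{2} + 2 \left(-10\right)\right) \left(-60\right) + 60 = \left(15 + 225 - 20\right) \left(-60\right) + 60 = 220 \left(-60\right) + 60 = -13200 + 60 = -13140$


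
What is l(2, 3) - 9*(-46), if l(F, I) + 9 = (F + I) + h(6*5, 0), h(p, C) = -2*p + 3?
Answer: 353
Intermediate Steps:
h(p, C) = 3 - 2*p
l(F, I) = -66 + F + I (l(F, I) = -9 + ((F + I) + (3 - 12*5)) = -9 + ((F + I) + (3 - 2*30)) = -9 + ((F + I) + (3 - 60)) = -9 + ((F + I) - 57) = -9 + (-57 + F + I) = -66 + F + I)
l(2, 3) - 9*(-46) = (-66 + 2 + 3) - 9*(-46) = -61 + 414 = 353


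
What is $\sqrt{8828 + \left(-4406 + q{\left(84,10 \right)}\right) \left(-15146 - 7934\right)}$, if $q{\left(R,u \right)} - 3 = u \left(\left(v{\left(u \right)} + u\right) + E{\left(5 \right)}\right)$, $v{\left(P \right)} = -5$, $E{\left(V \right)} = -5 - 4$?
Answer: $2 \sqrt{25638317} \approx 10127.0$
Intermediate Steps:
$E{\left(V \right)} = -9$
$q{\left(R,u \right)} = 3 + u \left(-14 + u\right)$ ($q{\left(R,u \right)} = 3 + u \left(\left(-5 + u\right) - 9\right) = 3 + u \left(-14 + u\right)$)
$\sqrt{8828 + \left(-4406 + q{\left(84,10 \right)}\right) \left(-15146 - 7934\right)} = \sqrt{8828 + \left(-4406 + \left(3 + 10^{2} - 140\right)\right) \left(-15146 - 7934\right)} = \sqrt{8828 + \left(-4406 + \left(3 + 100 - 140\right)\right) \left(-23080\right)} = \sqrt{8828 + \left(-4406 - 37\right) \left(-23080\right)} = \sqrt{8828 - -102544440} = \sqrt{8828 + 102544440} = \sqrt{102553268} = 2 \sqrt{25638317}$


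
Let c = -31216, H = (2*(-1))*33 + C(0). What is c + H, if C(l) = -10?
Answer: -31292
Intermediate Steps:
H = -76 (H = (2*(-1))*33 - 10 = -2*33 - 10 = -66 - 10 = -76)
c + H = -31216 - 76 = -31292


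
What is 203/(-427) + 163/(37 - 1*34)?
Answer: 9856/183 ≈ 53.858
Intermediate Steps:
203/(-427) + 163/(37 - 1*34) = 203*(-1/427) + 163/(37 - 34) = -29/61 + 163/3 = 9856/183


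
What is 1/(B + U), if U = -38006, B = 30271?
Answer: -1/7735 ≈ -0.00012928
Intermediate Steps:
1/(B + U) = 1/(30271 - 38006) = 1/(-7735) = -1/7735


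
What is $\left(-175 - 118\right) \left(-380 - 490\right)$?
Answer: $254910$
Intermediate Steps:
$\left(-175 - 118\right) \left(-380 - 490\right) = \left(-293\right) \left(-870\right) = 254910$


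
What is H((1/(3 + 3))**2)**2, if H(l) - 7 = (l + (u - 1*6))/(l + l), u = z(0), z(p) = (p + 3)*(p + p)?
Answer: 40401/4 ≈ 10100.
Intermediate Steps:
z(p) = 2*p*(3 + p) (z(p) = (3 + p)*(2*p) = 2*p*(3 + p))
u = 0 (u = 2*0*(3 + 0) = 2*0*3 = 0)
H(l) = 7 + (-6 + l)/(2*l) (H(l) = 7 + (l + (0 - 1*6))/(l + l) = 7 + (l + (0 - 6))/((2*l)) = 7 + (l - 6)*(1/(2*l)) = 7 + (-6 + l)*(1/(2*l)) = 7 + (-6 + l)/(2*l))
H((1/(3 + 3))**2)**2 = (15/2 - 3*(3 + 3)**2)**2 = (15/2 - 3/((1/6)**2))**2 = (15/2 - 3/1/36)**2 = (15/2 - 3*36)**2 = (15/2 - 108)**2 = (-201/2)**2 = 40401/4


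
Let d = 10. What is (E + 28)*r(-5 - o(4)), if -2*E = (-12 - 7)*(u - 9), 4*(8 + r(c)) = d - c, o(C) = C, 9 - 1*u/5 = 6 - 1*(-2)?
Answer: 65/2 ≈ 32.500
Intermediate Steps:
u = 5 (u = 45 - 5*(6 - 1*(-2)) = 45 - 5*(6 + 2) = 45 - 5*8 = 45 - 40 = 5)
r(c) = -11/2 - c/4 (r(c) = -8 + (10 - c)/4 = -8 + (5/2 - c/4) = -11/2 - c/4)
E = -38 (E = -(-12 - 7)*(5 - 9)/2 = -(-19)*(-4)/2 = -1/2*76 = -38)
(E + 28)*r(-5 - o(4)) = (-38 + 28)*(-11/2 - (-5 - 1*4)/4) = -10*(-11/2 - (-5 - 4)/4) = -10*(-11/2 - 1/4*(-9)) = -10*(-11/2 + 9/4) = -10*(-13/4) = 65/2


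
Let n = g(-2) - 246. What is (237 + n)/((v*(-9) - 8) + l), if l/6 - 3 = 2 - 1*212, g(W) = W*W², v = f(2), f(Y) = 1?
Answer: 17/1259 ≈ 0.013503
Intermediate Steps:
v = 1
g(W) = W³
n = -254 (n = (-2)³ - 246 = -8 - 246 = -254)
l = -1242 (l = 18 + 6*(2 - 1*212) = 18 + 6*(2 - 212) = 18 + 6*(-210) = 18 - 1260 = -1242)
(237 + n)/((v*(-9) - 8) + l) = (237 - 254)/((1*(-9) - 8) - 1242) = -17/((-9 - 8) - 1242) = -17/(-17 - 1242) = -17/(-1259) = -17*(-1/1259) = 17/1259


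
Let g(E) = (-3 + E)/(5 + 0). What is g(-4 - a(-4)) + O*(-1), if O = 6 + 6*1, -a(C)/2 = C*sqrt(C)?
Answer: -67/5 - 16*I/5 ≈ -13.4 - 3.2*I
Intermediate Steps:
a(C) = -2*C**(3/2) (a(C) = -2*C*sqrt(C) = -2*C**(3/2))
g(E) = -3/5 + E/5 (g(E) = (-3 + E)/5 = (-3 + E)*(1/5) = -3/5 + E/5)
O = 12 (O = 6 + 6 = 12)
g(-4 - a(-4)) + O*(-1) = (-3/5 + (-4 - (-2)*(-4)**(3/2))/5) + 12*(-1) = (-3/5 + (-4 - (-2)*(-8*I))/5) - 12 = (-3/5 + (-4 - 16*I)/5) - 12 = (-3/5 + (-4/5 - 16*I/5)) - 12 = (-7/5 - 16*I/5) - 12 = -67/5 - 16*I/5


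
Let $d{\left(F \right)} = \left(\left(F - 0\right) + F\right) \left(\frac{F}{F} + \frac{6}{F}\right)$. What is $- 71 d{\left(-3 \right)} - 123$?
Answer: $-549$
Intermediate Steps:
$d{\left(F \right)} = 2 F \left(1 + \frac{6}{F}\right)$ ($d{\left(F \right)} = \left(\left(F + 0\right) + F\right) \left(1 + \frac{6}{F}\right) = \left(F + F\right) \left(1 + \frac{6}{F}\right) = 2 F \left(1 + \frac{6}{F}\right)$)
$- 71 d{\left(-3 \right)} - 123 = - 71 \left(12 + 2 \left(-3\right)\right) - 123 = - 71 \left(12 - 6\right) - 123 = \left(-71\right) 6 - 123 = -426 - 123 = -549$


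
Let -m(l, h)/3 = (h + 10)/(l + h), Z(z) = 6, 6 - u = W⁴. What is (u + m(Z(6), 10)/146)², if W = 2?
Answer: 34281025/341056 ≈ 100.51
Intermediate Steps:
u = -10 (u = 6 - 1*2⁴ = 6 - 1*16 = 6 - 16 = -10)
m(l, h) = -3*(10 + h)/(h + l) (m(l, h) = -3*(h + 10)/(l + h) = -3*(10 + h)/(h + l))
(u + m(Z(6), 10)/146)² = (-10 + (3*(-10 - 1*10)/(10 + 6))/146)² = (-10 + (3*(-10 - 10)/16)*(1/146))² = (-10 + (3*(1/16)*(-20))*(1/146))² = (-10 - 15/4*1/146)² = (-10 - 15/584)² = (-5855/584)² = 34281025/341056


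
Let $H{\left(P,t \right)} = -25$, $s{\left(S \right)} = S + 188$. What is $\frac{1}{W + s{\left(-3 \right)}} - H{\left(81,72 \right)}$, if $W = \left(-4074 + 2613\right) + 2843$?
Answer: $\frac{39176}{1567} \approx 25.001$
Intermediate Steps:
$s{\left(S \right)} = 188 + S$
$W = 1382$ ($W = -1461 + 2843 = 1382$)
$\frac{1}{W + s{\left(-3 \right)}} - H{\left(81,72 \right)} = \frac{1}{1382 + \left(188 - 3\right)} - -25 = \frac{1}{1382 + 185} + 25 = \frac{1}{1567} + 25 = \frac{39176}{1567}$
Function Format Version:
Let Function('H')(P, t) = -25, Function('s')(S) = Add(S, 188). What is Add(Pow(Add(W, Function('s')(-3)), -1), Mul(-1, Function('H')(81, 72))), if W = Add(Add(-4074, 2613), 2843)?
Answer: Rational(39176, 1567) ≈ 25.001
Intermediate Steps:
Function('s')(S) = Add(188, S)
W = 1382 (W = Add(-1461, 2843) = 1382)
Add(Pow(Add(W, Function('s')(-3)), -1), Mul(-1, Function('H')(81, 72))) = Add(Pow(Add(1382, Add(188, -3)), -1), Mul(-1, -25)) = Add(Pow(Add(1382, 185), -1), 25) = Add(Pow(1567, -1), 25) = Add(Rational(1, 1567), 25) = Rational(39176, 1567)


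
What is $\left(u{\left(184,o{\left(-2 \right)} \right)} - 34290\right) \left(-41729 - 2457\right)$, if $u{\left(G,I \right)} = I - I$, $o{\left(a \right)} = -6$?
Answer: $1515137940$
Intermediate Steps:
$u{\left(G,I \right)} = 0$
$\left(u{\left(184,o{\left(-2 \right)} \right)} - 34290\right) \left(-41729 - 2457\right) = \left(0 - 34290\right) \left(-41729 - 2457\right) = \left(-34290\right) \left(-44186\right) = 1515137940$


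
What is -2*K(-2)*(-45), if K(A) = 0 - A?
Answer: 180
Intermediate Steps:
K(A) = -A
-2*K(-2)*(-45) = -(-2)*(-2)*(-45) = -2*2*(-45) = -4*(-45) = 180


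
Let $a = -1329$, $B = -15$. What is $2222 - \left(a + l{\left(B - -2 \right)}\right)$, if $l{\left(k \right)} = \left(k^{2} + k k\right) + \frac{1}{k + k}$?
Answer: $\frac{83539}{26} \approx 3213.0$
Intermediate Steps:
$l{\left(k \right)} = \frac{1}{2 k} + 2 k^{2}$ ($l{\left(k \right)} = \left(k^{2} + k^{2}\right) + \frac{1}{2 k} = 2 k^{2} + \frac{1}{2 k} = \frac{1}{2 k} + 2 k^{2}$)
$2222 - \left(a + l{\left(B - -2 \right)}\right) = 2222 - \left(-1329 + \frac{1 + 4 \left(-15 - -2\right)^{3}}{2 \left(-15 - -2\right)}\right) = 2222 - \left(-1329 + \frac{1 + 4 \left(-15 + 2\right)^{3}}{2 \left(-15 + 2\right)}\right) = 2222 - \left(-1329 + \frac{1 + 4 \left(-13\right)^{3}}{2 \left(-13\right)}\right) = 2222 - \left(-1329 + \frac{1}{2} \left(- \frac{1}{13}\right) \left(1 + 4 \left(-2197\right)\right)\right) = 2222 - \left(-1329 + \frac{1}{2} \left(- \frac{1}{13}\right) \left(1 - 8788\right)\right) = 2222 - \left(-1329 + \frac{1}{2} \left(- \frac{1}{13}\right) \left(-8787\right)\right) = 2222 - \left(-1329 + \frac{8787}{26}\right) = 2222 - - \frac{25767}{26} = 2222 + \frac{25767}{26} = \frac{83539}{26}$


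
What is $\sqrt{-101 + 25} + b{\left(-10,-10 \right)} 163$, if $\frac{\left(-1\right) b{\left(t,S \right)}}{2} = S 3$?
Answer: $9780 + 2 i \sqrt{19} \approx 9780.0 + 8.7178 i$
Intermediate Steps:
$b{\left(t,S \right)} = - 6 S$ ($b{\left(t,S \right)} = - 2 S 3 = - 2 \cdot 3 S = - 6 S$)
$\sqrt{-101 + 25} + b{\left(-10,-10 \right)} 163 = \sqrt{-101 + 25} + \left(-6\right) \left(-10\right) 163 = \sqrt{-76} + 60 \cdot 163 = 2 i \sqrt{19} + 9780 = 9780 + 2 i \sqrt{19}$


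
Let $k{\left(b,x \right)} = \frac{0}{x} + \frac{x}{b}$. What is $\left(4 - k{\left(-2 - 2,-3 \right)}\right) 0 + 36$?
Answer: $36$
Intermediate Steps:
$k{\left(b,x \right)} = \frac{x}{b}$ ($k{\left(b,x \right)} = 0 + \frac{x}{b} = \frac{x}{b}$)
$\left(4 - k{\left(-2 - 2,-3 \right)}\right) 0 + 36 = \left(4 - - \frac{3}{-2 - 2}\right) 0 + 36 = \left(4 - - \frac{3}{-4}\right) 0 + 36 = \left(4 - \left(-3\right) \left(- \frac{1}{4}\right)\right) 0 + 36 = \left(4 - \frac{3}{4}\right) 0 + 36 = \frac{13}{4} \cdot 0 + 36 = 0 + 36 = 36$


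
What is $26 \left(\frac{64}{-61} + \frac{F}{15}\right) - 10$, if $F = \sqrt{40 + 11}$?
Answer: $- \frac{2274}{61} + \frac{26 \sqrt{51}}{15} \approx -24.9$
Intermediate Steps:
$F = \sqrt{51} \approx 7.1414$
$26 \left(\frac{64}{-61} + \frac{F}{15}\right) - 10 = 26 \left(\frac{64}{-61} + \frac{\sqrt{51}}{15}\right) - 10 = 26 \left(64 \left(- \frac{1}{61}\right) + \sqrt{51} \cdot \frac{1}{15}\right) - 10 = 26 \left(- \frac{64}{61} + \frac{\sqrt{51}}{15}\right) - 10 = \left(- \frac{1664}{61} + \frac{26 \sqrt{51}}{15}\right) - 10 = - \frac{2274}{61} + \frac{26 \sqrt{51}}{15}$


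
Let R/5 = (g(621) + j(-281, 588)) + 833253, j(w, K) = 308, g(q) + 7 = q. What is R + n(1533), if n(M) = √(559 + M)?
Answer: 4170875 + 2*√523 ≈ 4.1709e+6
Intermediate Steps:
g(q) = -7 + q
R = 4170875 (R = 5*(((-7 + 621) + 308) + 833253) = 5*((614 + 308) + 833253) = 5*(922 + 833253) = 5*834175 = 4170875)
R + n(1533) = 4170875 + √(559 + 1533) = 4170875 + √2092 = 4170875 + 2*√523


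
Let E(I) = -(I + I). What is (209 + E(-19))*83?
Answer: 20501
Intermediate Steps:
E(I) = -2*I
(209 + E(-19))*83 = (209 - 2*(-19))*83 = (209 + 38)*83 = 247*83 = 20501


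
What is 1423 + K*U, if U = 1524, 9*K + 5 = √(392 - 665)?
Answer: 1729/3 + 508*I*√273/3 ≈ 576.33 + 2797.8*I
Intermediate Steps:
K = -5/9 + I*√273/9 (K = -5/9 + √(392 - 665)/9 = -5/9 + √(-273)/9 = -5/9 + (I*√273)/9 = -5/9 + I*√273/9 ≈ -0.55556 + 1.8359*I)
1423 + K*U = 1423 + (-5/9 + I*√273/9)*1524 = 1423 + (-2540/3 + 508*I*√273/3) = 1729/3 + 508*I*√273/3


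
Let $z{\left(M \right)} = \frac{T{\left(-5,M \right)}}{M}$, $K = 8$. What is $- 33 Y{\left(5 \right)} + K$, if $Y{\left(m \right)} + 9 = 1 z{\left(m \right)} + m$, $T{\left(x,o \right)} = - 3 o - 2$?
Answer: $\frac{1261}{5} \approx 252.2$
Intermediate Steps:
$T{\left(x,o \right)} = -2 - 3 o$
$z{\left(M \right)} = \frac{-2 - 3 M}{M}$
$Y{\left(m \right)} = -12 + m - \frac{2}{m}$ ($Y{\left(m \right)} = -9 + \left(1 \left(-3 - \frac{2}{m}\right) + m\right) = -9 - \left(3 - m + \frac{2}{m}\right) = -12 + m - \frac{2}{m}$)
$- 33 Y{\left(5 \right)} + K = - 33 \left(-12 + 5 - \frac{2}{5}\right) + 8 = \left(-33\right) \left(- \frac{37}{5}\right) + 8 = \frac{1221}{5} + 8 = \frac{1261}{5}$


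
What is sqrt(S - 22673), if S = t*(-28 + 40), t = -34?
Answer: I*sqrt(23081) ≈ 151.92*I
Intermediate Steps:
S = -408 (S = -34*(-28 + 40) = -34*12 = -408)
sqrt(S - 22673) = sqrt(-408 - 22673) = sqrt(-23081) = I*sqrt(23081)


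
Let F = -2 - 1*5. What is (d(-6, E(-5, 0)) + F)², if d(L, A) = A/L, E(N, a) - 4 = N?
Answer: 1681/36 ≈ 46.694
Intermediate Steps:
E(N, a) = 4 + N
F = -7 (F = -2 - 5 = -7)
(d(-6, E(-5, 0)) + F)² = ((4 - 5)/(-6) - 7)² = (-1*(-⅙) - 7)² = (⅙ - 7)² = (-41/6)² = 1681/36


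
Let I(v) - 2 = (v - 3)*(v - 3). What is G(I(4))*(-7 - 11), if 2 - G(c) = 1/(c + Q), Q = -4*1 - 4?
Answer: -198/5 ≈ -39.600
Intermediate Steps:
I(v) = 2 + (-3 + v)² (I(v) = 2 + (v - 3)*(v - 3) = 2 + (-3 + v)*(-3 + v) = 2 + (-3 + v)²)
Q = -8 (Q = -4 - 4 = -8)
G(c) = 2 - 1/(-8 + c) (G(c) = 2 - 1/(c - 8) = 2 - 1/(-8 + c))
G(I(4))*(-7 - 11) = ((-17 + 2*(2 + (-3 + 4)²))/(-8 + (2 + (-3 + 4)²)))*(-7 - 11) = ((-17 + 2*(2 + 1²))/(-8 + (2 + 1²)))*(-18) = ((-17 + 2*(2 + 1))/(-8 + (2 + 1)))*(-18) = ((-17 + 2*3)/(-8 + 3))*(-18) = ((-17 + 6)/(-5))*(-18) = -⅕*(-11)*(-18) = (11/5)*(-18) = -198/5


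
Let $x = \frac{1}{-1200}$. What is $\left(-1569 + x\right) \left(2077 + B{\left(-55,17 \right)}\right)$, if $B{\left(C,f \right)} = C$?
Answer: $- \frac{634503937}{200} \approx -3.1725 \cdot 10^{6}$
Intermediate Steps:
$x = - \frac{1}{1200} \approx -0.00083333$
$\left(-1569 + x\right) \left(2077 + B{\left(-55,17 \right)}\right) = \left(-1569 - \frac{1}{1200}\right) \left(2077 - 55\right) = \left(- \frac{1882801}{1200}\right) 2022 = - \frac{634503937}{200}$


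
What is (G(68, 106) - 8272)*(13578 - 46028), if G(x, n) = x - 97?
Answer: 269367450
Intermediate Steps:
G(x, n) = -97 + x
(G(68, 106) - 8272)*(13578 - 46028) = ((-97 + 68) - 8272)*(13578 - 46028) = (-29 - 8272)*(-32450) = -8301*(-32450) = 269367450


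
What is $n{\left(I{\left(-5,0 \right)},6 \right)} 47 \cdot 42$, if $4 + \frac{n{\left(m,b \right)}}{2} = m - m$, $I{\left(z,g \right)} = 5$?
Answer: $-15792$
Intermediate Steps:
$n{\left(m,b \right)} = -8$ ($n{\left(m,b \right)} = -8 + 2 \left(m - m\right) = -8 + 2 \cdot 0 = -8 + 0 = -8$)
$n{\left(I{\left(-5,0 \right)},6 \right)} 47 \cdot 42 = \left(-8\right) 47 \cdot 42 = \left(-376\right) 42 = -15792$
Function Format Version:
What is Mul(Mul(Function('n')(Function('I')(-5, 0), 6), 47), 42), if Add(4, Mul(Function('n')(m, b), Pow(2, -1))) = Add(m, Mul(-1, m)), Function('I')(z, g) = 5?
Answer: -15792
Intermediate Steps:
Function('n')(m, b) = -8 (Function('n')(m, b) = Add(-8, Mul(2, Add(m, Mul(-1, m)))) = Add(-8, Mul(2, 0)) = Add(-8, 0) = -8)
Mul(Mul(Function('n')(Function('I')(-5, 0), 6), 47), 42) = Mul(Mul(-8, 47), 42) = Mul(-376, 42) = -15792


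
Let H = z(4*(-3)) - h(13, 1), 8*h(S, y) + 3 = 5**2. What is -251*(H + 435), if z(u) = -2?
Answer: -431971/4 ≈ -1.0799e+5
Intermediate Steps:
h(S, y) = 11/4 (h(S, y) = -3/8 + (1/8)*5**2 = -3/8 + (1/8)*25 = -3/8 + 25/8 = 11/4)
H = -19/4 (H = -2 - 1*11/4 = -2 - 11/4 = -19/4 ≈ -4.7500)
-251*(H + 435) = -251*(-19/4 + 435) = -251*1721/4 = -431971/4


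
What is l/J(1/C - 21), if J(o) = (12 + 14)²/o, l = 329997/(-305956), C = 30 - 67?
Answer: 128368833/3826285736 ≈ 0.033549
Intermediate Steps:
C = -37
l = -329997/305956 (l = 329997*(-1/305956) = -329997/305956 ≈ -1.0786)
J(o) = 676/o (J(o) = 26²/o = 676/o)
l/J(1/C - 21) = -329997/(305956*(676/(1/(-37) - 21))) = -329997/(305956*(676/(-1/37 - 21))) = -329997/(305956*(676/(-778/37))) = -329997/(305956*(676*(-37/778))) = -329997/(305956*(-12506/389)) = -329997/305956*(-389/12506) = 128368833/3826285736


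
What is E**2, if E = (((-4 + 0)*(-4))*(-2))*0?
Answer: 0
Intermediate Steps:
E = 0 (E = (-4*(-4)*(-2))*0 = (16*(-2))*0 = -32*0 = 0)
E**2 = 0**2 = 0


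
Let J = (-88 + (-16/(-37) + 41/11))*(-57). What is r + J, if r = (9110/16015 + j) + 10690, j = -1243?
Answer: 18545919374/1303621 ≈ 14226.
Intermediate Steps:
J = 1945011/407 (J = (-88 + (-16*(-1/37) + 41*(1/11)))*(-57) = (-88 + (16/37 + 41/11))*(-57) = (-88 + 1693/407)*(-57) = -34123/407*(-57) = 1945011/407 ≈ 4778.9)
r = 30260563/3203 (r = (9110/16015 - 1243) + 10690 = (9110*(1/16015) - 1243) + 10690 = (1822/3203 - 1243) + 10690 = -3979507/3203 + 10690 = 30260563/3203 ≈ 9447.6)
r + J = 30260563/3203 + 1945011/407 = 18545919374/1303621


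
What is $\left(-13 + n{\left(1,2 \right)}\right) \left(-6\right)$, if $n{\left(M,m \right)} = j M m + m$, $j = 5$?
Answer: $6$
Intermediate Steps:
$n{\left(M,m \right)} = m + 5 M m$ ($n{\left(M,m \right)} = 5 M m + m = m + 5 M m$)
$\left(-13 + n{\left(1,2 \right)}\right) \left(-6\right) = \left(-13 + 2 \left(1 + 5 \cdot 1\right)\right) \left(-6\right) = \left(-13 + 2 \left(1 + 5\right)\right) \left(-6\right) = \left(-13 + 2 \cdot 6\right) \left(-6\right) = \left(-13 + 12\right) \left(-6\right) = \left(-1\right) \left(-6\right) = 6$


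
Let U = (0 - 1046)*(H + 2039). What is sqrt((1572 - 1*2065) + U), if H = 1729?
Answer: I*sqrt(3941821) ≈ 1985.4*I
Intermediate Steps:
U = -3941328 (U = (0 - 1046)*(1729 + 2039) = -1046*3768 = -3941328)
sqrt((1572 - 1*2065) + U) = sqrt((1572 - 1*2065) - 3941328) = sqrt((1572 - 2065) - 3941328) = sqrt(-493 - 3941328) = sqrt(-3941821) = I*sqrt(3941821)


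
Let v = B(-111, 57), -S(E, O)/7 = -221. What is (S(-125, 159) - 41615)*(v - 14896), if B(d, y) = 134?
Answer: 591483816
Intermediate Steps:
S(E, O) = 1547 (S(E, O) = -7*(-221) = 1547)
v = 134
(S(-125, 159) - 41615)*(v - 14896) = (1547 - 41615)*(134 - 14896) = -40068*(-14762) = 591483816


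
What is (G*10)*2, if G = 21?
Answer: 420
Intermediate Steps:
(G*10)*2 = (21*10)*2 = 210*2 = 420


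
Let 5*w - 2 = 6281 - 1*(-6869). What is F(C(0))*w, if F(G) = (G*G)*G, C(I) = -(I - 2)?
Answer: 105216/5 ≈ 21043.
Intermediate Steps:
C(I) = 2 - I (C(I) = -(-2 + I) = 2 - I)
F(G) = G**3 (F(G) = G**2*G = G**3)
w = 13152/5 (w = 2/5 + (6281 - 1*(-6869))/5 = 2/5 + (6281 + 6869)/5 = 2/5 + (1/5)*13150 = 2/5 + 2630 = 13152/5 ≈ 2630.4)
F(C(0))*w = (2 - 1*0)**3*(13152/5) = (2 + 0)**3*(13152/5) = 2**3*(13152/5) = 8*(13152/5) = 105216/5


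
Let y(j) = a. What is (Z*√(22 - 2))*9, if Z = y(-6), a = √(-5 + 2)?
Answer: 18*I*√15 ≈ 69.714*I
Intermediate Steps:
a = I*√3 (a = √(-3) = I*√3 ≈ 1.732*I)
y(j) = I*√3
Z = I*√3 ≈ 1.732*I
(Z*√(22 - 2))*9 = ((I*√3)*√(22 - 2))*9 = ((I*√3)*√20)*9 = ((I*√3)*(2*√5))*9 = (2*I*√15)*9 = 18*I*√15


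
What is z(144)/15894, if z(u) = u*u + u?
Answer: 1160/883 ≈ 1.3137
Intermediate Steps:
z(u) = u + u**2 (z(u) = u**2 + u = u + u**2)
z(144)/15894 = (144*(1 + 144))/15894 = (144*145)*(1/15894) = 20880*(1/15894) = 1160/883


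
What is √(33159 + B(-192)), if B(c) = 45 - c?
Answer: 22*√69 ≈ 182.75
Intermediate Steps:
√(33159 + B(-192)) = √(33159 + (45 - 1*(-192))) = √(33159 + (45 + 192)) = √(33159 + 237) = √33396 = 22*√69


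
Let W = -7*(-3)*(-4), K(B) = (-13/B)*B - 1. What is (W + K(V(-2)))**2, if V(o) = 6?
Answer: 9604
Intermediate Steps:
K(B) = -14 (K(B) = -13 - 1 = -14)
W = -84 (W = 21*(-4) = -84)
(W + K(V(-2)))**2 = (-84 - 14)**2 = (-98)**2 = 9604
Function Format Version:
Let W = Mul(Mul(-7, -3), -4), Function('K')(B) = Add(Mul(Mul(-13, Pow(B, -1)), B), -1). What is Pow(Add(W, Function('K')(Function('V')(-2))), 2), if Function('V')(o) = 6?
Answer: 9604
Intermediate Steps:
Function('K')(B) = -14 (Function('K')(B) = Add(-13, -1) = -14)
W = -84 (W = Mul(21, -4) = -84)
Pow(Add(W, Function('K')(Function('V')(-2))), 2) = Pow(Add(-84, -14), 2) = Pow(-98, 2) = 9604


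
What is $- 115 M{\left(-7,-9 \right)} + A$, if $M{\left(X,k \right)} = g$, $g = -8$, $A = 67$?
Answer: $987$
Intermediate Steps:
$M{\left(X,k \right)} = -8$
$- 115 M{\left(-7,-9 \right)} + A = \left(-115\right) \left(-8\right) + 67 = 920 + 67 = 987$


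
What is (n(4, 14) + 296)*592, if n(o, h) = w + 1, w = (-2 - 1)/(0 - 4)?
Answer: 176268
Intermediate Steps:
w = ¾ (w = -3/(-4) = -3*(-¼) = ¾ ≈ 0.75000)
n(o, h) = 7/4 (n(o, h) = ¾ + 1 = 7/4)
(n(4, 14) + 296)*592 = (7/4 + 296)*592 = (1191/4)*592 = 176268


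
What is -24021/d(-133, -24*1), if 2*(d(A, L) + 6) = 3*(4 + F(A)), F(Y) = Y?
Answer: 16014/133 ≈ 120.41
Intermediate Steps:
d(A, L) = 3*A/2 (d(A, L) = -6 + (3*(4 + A))/2 = -6 + (12 + 3*A)/2 = -6 + (6 + 3*A/2) = 3*A/2)
-24021/d(-133, -24*1) = -24021/((3/2)*(-133)) = -24021/(-399/2) = -24021*(-2/399) = 16014/133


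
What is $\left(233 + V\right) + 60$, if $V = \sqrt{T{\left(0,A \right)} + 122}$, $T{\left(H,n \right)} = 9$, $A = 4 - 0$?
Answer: $293 + \sqrt{131} \approx 304.45$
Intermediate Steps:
$A = 4$ ($A = 4 + 0 = 4$)
$V = \sqrt{131}$ ($V = \sqrt{9 + 122} = \sqrt{131} \approx 11.446$)
$\left(233 + V\right) + 60 = \left(233 + \sqrt{131}\right) + 60 = 293 + \sqrt{131}$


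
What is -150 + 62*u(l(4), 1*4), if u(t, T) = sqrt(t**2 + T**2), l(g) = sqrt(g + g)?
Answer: -150 + 124*sqrt(6) ≈ 153.74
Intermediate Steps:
l(g) = sqrt(2)*sqrt(g) (l(g) = sqrt(2*g) = sqrt(2)*sqrt(g))
u(t, T) = sqrt(T**2 + t**2)
-150 + 62*u(l(4), 1*4) = -150 + 62*sqrt((1*4)**2 + (sqrt(2)*sqrt(4))**2) = -150 + 62*sqrt(4**2 + (sqrt(2)*2)**2) = -150 + 62*sqrt(16 + (2*sqrt(2))**2) = -150 + 62*sqrt(16 + 8) = -150 + 62*sqrt(24) = -150 + 62*(2*sqrt(6)) = -150 + 124*sqrt(6)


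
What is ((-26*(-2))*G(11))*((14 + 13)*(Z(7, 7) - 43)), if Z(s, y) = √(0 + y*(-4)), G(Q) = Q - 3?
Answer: -482976 + 22464*I*√7 ≈ -4.8298e+5 + 59434.0*I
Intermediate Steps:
G(Q) = -3 + Q
Z(s, y) = 2*√(-y) (Z(s, y) = √(0 - 4*y) = √(-4*y) = 2*√(-y))
((-26*(-2))*G(11))*((14 + 13)*(Z(7, 7) - 43)) = ((-26*(-2))*(-3 + 11))*((14 + 13)*(2*√(-1*7) - 43)) = (52*8)*(27*(2*√(-7) - 43)) = 416*(27*(2*(I*√7) - 43)) = 416*(27*(2*I*√7 - 43)) = 416*(27*(-43 + 2*I*√7)) = 416*(-1161 + 54*I*√7) = -482976 + 22464*I*√7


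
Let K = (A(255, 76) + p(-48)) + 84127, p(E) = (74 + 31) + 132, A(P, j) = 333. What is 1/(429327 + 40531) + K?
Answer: 39795563027/469858 ≈ 84697.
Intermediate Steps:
p(E) = 237 (p(E) = 105 + 132 = 237)
K = 84697 (K = (333 + 237) + 84127 = 570 + 84127 = 84697)
1/(429327 + 40531) + K = 1/(429327 + 40531) + 84697 = 1/469858 + 84697 = 39795563027/469858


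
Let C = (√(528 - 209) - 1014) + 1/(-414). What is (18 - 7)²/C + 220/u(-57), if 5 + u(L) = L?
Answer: -20031141685808/5461420222435 - 20738916*√319/176174845885 ≈ -3.6699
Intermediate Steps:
u(L) = -5 + L
C = -419797/414 + √319 (C = (√319 - 1014) - 1/414 = (-1014 + √319) - 1/414 = -419797/414 + √319 ≈ -996.14)
(18 - 7)²/C + 220/u(-57) = (18 - 7)²/(-419797/414 + √319) + 220/(-5 - 57) = 11²/(-419797/414 + √319) + 220/(-62) = 121/(-419797/414 + √319) + 220*(-1/62) = 121/(-419797/414 + √319) - 110/31 = -110/31 + 121/(-419797/414 + √319)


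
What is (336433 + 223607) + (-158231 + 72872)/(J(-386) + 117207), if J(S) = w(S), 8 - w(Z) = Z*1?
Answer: 65861178681/117601 ≈ 5.6004e+5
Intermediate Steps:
w(Z) = 8 - Z
J(S) = 8 - S
(336433 + 223607) + (-158231 + 72872)/(J(-386) + 117207) = (336433 + 223607) + (-158231 + 72872)/((8 - 1*(-386)) + 117207) = 560040 - 85359/((8 + 386) + 117207) = 560040 - 85359/(394 + 117207) = 560040 - 85359/117601 = 65861178681/117601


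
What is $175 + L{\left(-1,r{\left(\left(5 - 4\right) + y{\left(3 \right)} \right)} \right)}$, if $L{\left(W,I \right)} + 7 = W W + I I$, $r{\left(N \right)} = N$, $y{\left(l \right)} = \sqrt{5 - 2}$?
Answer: $173 + 2 \sqrt{3} \approx 176.46$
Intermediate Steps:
$y{\left(l \right)} = \sqrt{3}$
$L{\left(W,I \right)} = -7 + I^{2} + W^{2}$ ($L{\left(W,I \right)} = -7 + \left(W W + I I\right) = -7 + \left(W^{2} + I^{2}\right) = -7 + \left(I^{2} + W^{2}\right) = -7 + I^{2} + W^{2}$)
$175 + L{\left(-1,r{\left(\left(5 - 4\right) + y{\left(3 \right)} \right)} \right)} = 175 + \left(-7 + \left(\left(5 - 4\right) + \sqrt{3}\right)^{2} + \left(-1\right)^{2}\right) = 175 + \left(-7 + \left(1 + \sqrt{3}\right)^{2} + 1\right) = 175 - \left(6 - \left(1 + \sqrt{3}\right)^{2}\right) = 169 + \left(1 + \sqrt{3}\right)^{2}$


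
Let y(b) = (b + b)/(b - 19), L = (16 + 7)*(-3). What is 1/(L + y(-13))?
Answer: -16/1091 ≈ -0.014665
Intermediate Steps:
L = -69 (L = 23*(-3) = -69)
y(b) = 2*b/(-19 + b) (y(b) = (2*b)/(-19 + b) = 2*b/(-19 + b))
1/(L + y(-13)) = 1/(-69 + 2*(-13)/(-19 - 13)) = 1/(-69 + 2*(-13)/(-32)) = 1/(-69 + 2*(-13)*(-1/32)) = 1/(-69 + 13/16) = 1/(-1091/16) = -16/1091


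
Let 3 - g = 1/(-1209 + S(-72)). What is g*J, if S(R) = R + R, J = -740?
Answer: -3004400/1353 ≈ -2220.5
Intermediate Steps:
S(R) = 2*R
g = 4060/1353 (g = 3 - 1/(-1209 + 2*(-72)) = 3 - 1/(-1209 - 144) = 3 - 1/(-1353) = 3 - 1*(-1/1353) = 3 + 1/1353 = 4060/1353 ≈ 3.0007)
g*J = (4060/1353)*(-740) = -3004400/1353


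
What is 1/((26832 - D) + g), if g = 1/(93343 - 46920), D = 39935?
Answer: -46423/608280568 ≈ -7.6318e-5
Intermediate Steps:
g = 1/46423 ≈ 2.1541e-5
1/((26832 - D) + g) = 1/((26832 - 1*39935) + 1/46423) = 1/((26832 - 39935) + 1/46423) = 1/(-13103 + 1/46423) = 1/(-608280568/46423) = -46423/608280568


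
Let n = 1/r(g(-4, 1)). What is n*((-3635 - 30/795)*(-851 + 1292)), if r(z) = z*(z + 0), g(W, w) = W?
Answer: -84961737/848 ≈ -1.0019e+5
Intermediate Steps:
r(z) = z**2 (r(z) = z*z = z**2)
n = 1/16 (n = 1/((-4)**2) = 1/16 ≈ 0.062500)
n*((-3635 - 30/795)*(-851 + 1292)) = ((-3635 - 30/795)*(-851 + 1292))/16 = ((-3635 - 30*1/795)*441)/16 = ((-3635 - 2/53)*441)/16 = (-192657/53*441)/16 = (1/16)*(-84961737/53) = -84961737/848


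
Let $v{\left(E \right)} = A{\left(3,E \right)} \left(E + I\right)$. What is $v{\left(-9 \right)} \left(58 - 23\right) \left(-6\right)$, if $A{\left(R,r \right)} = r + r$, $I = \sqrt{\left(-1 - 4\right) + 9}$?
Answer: $-26460$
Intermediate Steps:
$I = 2$ ($I = \sqrt{-5 + 9} = \sqrt{4} = 2$)
$A{\left(R,r \right)} = 2 r$
$v{\left(E \right)} = 2 E \left(2 + E\right)$ ($v{\left(E \right)} = 2 E \left(E + 2\right) = 2 E \left(2 + E\right)$)
$v{\left(-9 \right)} \left(58 - 23\right) \left(-6\right) = 2 \left(-9\right) \left(2 - 9\right) \left(58 - 23\right) \left(-6\right) = 2 \left(-9\right) \left(-7\right) 35 \left(-6\right) = 126 \left(-210\right) = -26460$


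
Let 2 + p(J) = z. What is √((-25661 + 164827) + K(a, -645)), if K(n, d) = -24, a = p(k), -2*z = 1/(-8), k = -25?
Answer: √139142 ≈ 373.02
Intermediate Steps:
z = 1/16 (z = -½/(-8) = -½*(-⅛) = 1/16 ≈ 0.062500)
p(J) = -31/16 (p(J) = -2 + 1/16 = -31/16)
a = -31/16 ≈ -1.9375
√((-25661 + 164827) + K(a, -645)) = √((-25661 + 164827) - 24) = √(139166 - 24) = √139142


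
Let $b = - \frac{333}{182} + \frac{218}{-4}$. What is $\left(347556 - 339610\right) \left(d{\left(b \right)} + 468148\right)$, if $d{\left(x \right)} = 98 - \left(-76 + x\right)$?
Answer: $\frac{338677812888}{91} \approx 3.7217 \cdot 10^{9}$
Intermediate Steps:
$b = - \frac{5126}{91}$ ($b = \left(-333\right) \frac{1}{182} + 218 \left(- \frac{1}{4}\right) = - \frac{333}{182} - \frac{109}{2} = - \frac{5126}{91} \approx -56.33$)
$d{\left(x \right)} = 174 - x$
$\left(347556 - 339610\right) \left(d{\left(b \right)} + 468148\right) = \left(347556 - 339610\right) \left(\left(174 - - \frac{5126}{91}\right) + 468148\right) = 7946 \left(\left(174 + \frac{5126}{91}\right) + 468148\right) = 7946 \left(\frac{20960}{91} + 468148\right) = 7946 \cdot \frac{42622428}{91} = \frac{338677812888}{91}$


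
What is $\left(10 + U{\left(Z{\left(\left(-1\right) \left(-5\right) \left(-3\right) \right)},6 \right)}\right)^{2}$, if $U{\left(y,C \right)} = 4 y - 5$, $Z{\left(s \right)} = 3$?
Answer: $289$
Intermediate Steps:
$U{\left(y,C \right)} = -5 + 4 y$
$\left(10 + U{\left(Z{\left(\left(-1\right) \left(-5\right) \left(-3\right) \right)},6 \right)}\right)^{2} = \left(10 + \left(-5 + 4 \cdot 3\right)\right)^{2} = \left(10 + \left(-5 + 12\right)\right)^{2} = \left(10 + 7\right)^{2} = 17^{2} = 289$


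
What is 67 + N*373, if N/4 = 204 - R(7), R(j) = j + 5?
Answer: 286531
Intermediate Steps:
R(j) = 5 + j
N = 768 (N = 4*(204 - (5 + 7)) = 4*(204 - 1*12) = 4*(204 - 12) = 4*192 = 768)
67 + N*373 = 67 + 768*373 = 67 + 286464 = 286531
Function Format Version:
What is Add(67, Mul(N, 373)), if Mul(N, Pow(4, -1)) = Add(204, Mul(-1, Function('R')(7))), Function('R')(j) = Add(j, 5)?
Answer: 286531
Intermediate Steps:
Function('R')(j) = Add(5, j)
N = 768 (N = Mul(4, Add(204, Mul(-1, Add(5, 7)))) = Mul(4, Add(204, Mul(-1, 12))) = Mul(4, Add(204, -12)) = Mul(4, 192) = 768)
Add(67, Mul(N, 373)) = Add(67, Mul(768, 373)) = Add(67, 286464) = 286531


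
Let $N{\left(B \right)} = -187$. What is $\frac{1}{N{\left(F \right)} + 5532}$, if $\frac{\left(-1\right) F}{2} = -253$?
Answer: $\frac{1}{5345} \approx 0.00018709$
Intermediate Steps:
$F = 506$ ($F = \left(-2\right) \left(-253\right) = 506$)
$\frac{1}{N{\left(F \right)} + 5532} = \frac{1}{-187 + 5532} = \frac{1}{5345}$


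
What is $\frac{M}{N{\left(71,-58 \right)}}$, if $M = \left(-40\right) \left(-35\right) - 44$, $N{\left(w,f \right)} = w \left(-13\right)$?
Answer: $- \frac{1356}{923} \approx -1.4691$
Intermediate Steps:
$N{\left(w,f \right)} = - 13 w$
$M = 1356$ ($M = 1400 - 44 = 1356$)
$\frac{M}{N{\left(71,-58 \right)}} = \frac{1356}{\left(-13\right) 71} = \frac{1356}{-923} = 1356 \left(- \frac{1}{923}\right) = - \frac{1356}{923}$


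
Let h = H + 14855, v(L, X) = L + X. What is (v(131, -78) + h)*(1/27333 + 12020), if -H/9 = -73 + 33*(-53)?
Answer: 10285356545266/27333 ≈ 3.7630e+8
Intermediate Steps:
H = 16398 (H = -9*(-73 + 33*(-53)) = -9*(-73 - 1749) = -9*(-1822) = 16398)
h = 31253 (h = 16398 + 14855 = 31253)
(v(131, -78) + h)*(1/27333 + 12020) = ((131 - 78) + 31253)*(1/27333 + 12020) = (53 + 31253)*(1/27333 + 12020) = 31306*(328542661/27333) = 10285356545266/27333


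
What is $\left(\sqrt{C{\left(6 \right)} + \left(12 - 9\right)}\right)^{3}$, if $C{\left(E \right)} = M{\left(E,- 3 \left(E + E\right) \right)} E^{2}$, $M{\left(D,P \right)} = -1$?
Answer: $- 33 i \sqrt{33} \approx - 189.57 i$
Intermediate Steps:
$C{\left(E \right)} = - E^{2}$
$\left(\sqrt{C{\left(6 \right)} + \left(12 - 9\right)}\right)^{3} = \left(\sqrt{- 6^{2} + \left(12 - 9\right)}\right)^{3} = \left(\sqrt{\left(-1\right) 36 + \left(12 - 9\right)}\right)^{3} = \left(\sqrt{-36 + 3}\right)^{3} = \left(\sqrt{-33}\right)^{3} = \left(i \sqrt{33}\right)^{3} = - 33 i \sqrt{33}$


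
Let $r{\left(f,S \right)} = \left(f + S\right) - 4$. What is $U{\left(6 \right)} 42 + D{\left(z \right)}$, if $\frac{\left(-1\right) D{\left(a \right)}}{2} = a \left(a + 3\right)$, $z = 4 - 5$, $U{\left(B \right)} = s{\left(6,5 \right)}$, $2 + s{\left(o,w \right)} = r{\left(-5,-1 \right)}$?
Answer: $-500$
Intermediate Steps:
$r{\left(f,S \right)} = -4 + S + f$ ($r{\left(f,S \right)} = \left(S + f\right) - 4 = -4 + S + f$)
$s{\left(o,w \right)} = -12$ ($s{\left(o,w \right)} = -2 - 10 = -12$)
$U{\left(B \right)} = -12$
$z = -1$ ($z = 4 - 5 = -1$)
$D{\left(a \right)} = - 2 a \left(3 + a\right)$ ($D{\left(a \right)} = - 2 a \left(a + 3\right) = - 2 a \left(3 + a\right)$)
$U{\left(6 \right)} 42 + D{\left(z \right)} = \left(-12\right) 42 - - 2 \left(3 - 1\right) = -504 - \left(-2\right) 2 = -504 + 4 = -500$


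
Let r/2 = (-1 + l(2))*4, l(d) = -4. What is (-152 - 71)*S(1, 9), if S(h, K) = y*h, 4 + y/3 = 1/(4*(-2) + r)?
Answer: 43039/16 ≈ 2689.9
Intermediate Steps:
r = -40 (r = 2*((-1 - 4)*4) = 2*(-5*4) = 2*(-20) = -40)
y = -193/16 (y = -12 + 3/(4*(-2) - 40) = -12 + 3/(-8 - 40) = -12 + 3/(-48) = -12 + 3*(-1/48) = -12 - 1/16 = -193/16 ≈ -12.063)
S(h, K) = -193*h/16
(-152 - 71)*S(1, 9) = (-152 - 71)*(-193/16*1) = -223*(-193/16) = 43039/16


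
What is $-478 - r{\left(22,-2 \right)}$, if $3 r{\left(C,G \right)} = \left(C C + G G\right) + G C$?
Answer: $-626$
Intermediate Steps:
$r{\left(C,G \right)} = \frac{C^{2}}{3} + \frac{G^{2}}{3} + \frac{C G}{3}$ ($r{\left(C,G \right)} = \frac{\left(C C + G G\right) + G C}{3} = \frac{\left(C^{2} + G^{2}\right) + C G}{3} = \frac{C^{2} + G^{2} + C G}{3} = \frac{C^{2}}{3} + \frac{G^{2}}{3} + \frac{C G}{3}$)
$-478 - r{\left(22,-2 \right)} = -478 - \left(\frac{22^{2}}{3} + \frac{\left(-2\right)^{2}}{3} + \frac{1}{3} \cdot 22 \left(-2\right)\right) = -478 - \left(\frac{1}{3} \cdot 484 + \frac{1}{3} \cdot 4 - \frac{44}{3}\right) = -478 - \left(\frac{484}{3} + \frac{4}{3} - \frac{44}{3}\right) = -478 - 148 = -626$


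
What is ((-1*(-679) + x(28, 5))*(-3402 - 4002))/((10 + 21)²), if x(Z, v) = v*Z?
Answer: -6063876/961 ≈ -6310.0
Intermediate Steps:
x(Z, v) = Z*v
((-1*(-679) + x(28, 5))*(-3402 - 4002))/((10 + 21)²) = ((-1*(-679) + 28*5)*(-3402 - 4002))/((10 + 21)²) = ((679 + 140)*(-7404))/(31²) = (819*(-7404))/961 = -6063876*1/961 = -6063876/961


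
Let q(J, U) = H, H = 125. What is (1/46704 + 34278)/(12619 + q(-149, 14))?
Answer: 1600919713/595195776 ≈ 2.6897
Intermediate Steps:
q(J, U) = 125
(1/46704 + 34278)/(12619 + q(-149, 14)) = (1/46704 + 34278)/(12619 + 125) = (1/46704 + 34278)/12744 = (1600919713/46704)*(1/12744) = 1600919713/595195776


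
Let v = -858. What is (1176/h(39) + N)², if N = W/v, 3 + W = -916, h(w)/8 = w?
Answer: 17247409/736164 ≈ 23.429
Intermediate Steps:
h(w) = 8*w
W = -919 (W = -3 - 916 = -919)
N = 919/858 (N = -919/(-858) = -919*(-1/858) = 919/858 ≈ 1.0711)
(1176/h(39) + N)² = (1176/((8*39)) + 919/858)² = (1176/312 + 919/858)² = (1176*(1/312) + 919/858)² = (49/13 + 919/858)² = (4153/858)² = 17247409/736164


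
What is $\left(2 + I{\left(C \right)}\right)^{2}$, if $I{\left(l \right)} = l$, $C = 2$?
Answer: $16$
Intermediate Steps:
$\left(2 + I{\left(C \right)}\right)^{2} = \left(2 + 2\right)^{2} = 4^{2} = 16$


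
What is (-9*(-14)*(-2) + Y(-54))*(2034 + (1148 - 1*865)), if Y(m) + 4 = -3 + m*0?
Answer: -600103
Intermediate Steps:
Y(m) = -7 (Y(m) = -4 + (-3 + m*0) = -4 + (-3 + 0) = -4 - 3 = -7)
(-9*(-14)*(-2) + Y(-54))*(2034 + (1148 - 1*865)) = (-9*(-14)*(-2) - 7)*(2034 + (1148 - 1*865)) = (126*(-2) - 7)*(2034 + (1148 - 865)) = (-252 - 7)*(2034 + 283) = -259*2317 = -600103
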